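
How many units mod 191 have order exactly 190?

72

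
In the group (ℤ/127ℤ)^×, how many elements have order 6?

φ(127) = 127 − 1 = 126 = 2 · 3^2 · 7.
In a cyclic group of order 126, there are φ(d) elements of order d for each divisor d of 126, and zero for non-divisors.
6 = 2 · 3 divides 126, and φ(6) = 2.

2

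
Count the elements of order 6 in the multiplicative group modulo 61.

2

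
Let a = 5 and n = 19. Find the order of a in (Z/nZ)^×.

9

Since 5 ∈ (Z/19Z)^×, its order divides φ(19) = 19 − 1 = 18 = 2 · 3^2.
Divisors of 18: 1, 2, 3, 6, 9, 18.
Test each divisor d:
5^1 ≡ 5
5^2 ≡ 6
5^3 ≡ 11
5^6 ≡ 7
5^9 ≡ 1
Therefore the multiplicative order of 5 modulo 19 is 9.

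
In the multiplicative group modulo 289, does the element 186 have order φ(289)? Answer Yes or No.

No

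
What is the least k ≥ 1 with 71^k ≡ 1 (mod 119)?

By Lagrange's theorem, ord_119(71) divides φ(119) = φ(7·17) = (7−1)·(17−1) = 6·16 = 96 = 2^5 · 3.
Divisors of 96: 1, 2, 3, 4, 6, 8, 12, 16, 24, 32, 48, 96.
Test each divisor d:
71^1 ≡ 71 (mod 119)
71^2 ≡ 43 (mod 119)
71^3 ≡ 78 (mod 119)
71^4 ≡ 64 (mod 119)
71^6 ≡ 15 (mod 119)
71^8 ≡ 50 (mod 119)
71^12 ≡ 106 (mod 119)
71^16 ≡ 1 (mod 119) ✓
The smallest such exponent is 16, so the order of 71 is 16.

16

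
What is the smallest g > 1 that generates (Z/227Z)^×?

2

φ(227) = 227 − 1 = 226 = 2 · 113.
Test candidates g = 2, 3, … against the prime factors q ∈ {2, 113} of φ(227): g is a generator iff g^(226/q) ≢ 1 for every such q.
g = 2: 2^113 ≡ 226; 2^2 ≡ 4 — none is 1, so 2 is a primitive root.
The smallest primitive root modulo 227 is 2.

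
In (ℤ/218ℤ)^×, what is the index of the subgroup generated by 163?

3

The order of 163 must divide φ(218) = φ(2)·φ(109) = 1·108 = 108 = 2^2 · 3^3.
Divisors of 108: 1, 2, 3, 4, 6, 9, 12, 18, 27, 36, 54, 108.
Evaluate successive powers at the divisors of 108:
163^1 ≡ 163 (mod 218)
163^2 ≡ 191 (mod 218)
163^3 ≡ 177 (mod 218)
163^4 ≡ 75 (mod 218)
163^6 ≡ 155 (mod 218)
163^9 ≡ 185 (mod 218)
163^12 ≡ 45 (mod 218)
163^18 ≡ 217 (mod 218)
163^27 ≡ 33 (mod 218)
163^36 ≡ 1 (mod 218) ✓
The order of 163 is 36, so the subgroup it generates has 36 elements.
The index is φ(218) / ord(163) = 108 / 36 = 3.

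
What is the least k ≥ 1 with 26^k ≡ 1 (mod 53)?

52

By Lagrange's theorem, ord_53(26) divides φ(53) = 53 − 1 = 52 = 2^2 · 13.
Divisors of 52: 1, 2, 4, 13, 26, 52.
Compute 26^d (mod 53) for the divisors d until we hit 1:
26^1 ≡ 26
26^2 ≡ 40
26^4 ≡ 10
26^13 ≡ 30
26^26 ≡ 52
26^52 ≡ 1
Therefore the multiplicative order of 26 modulo 53 is 52.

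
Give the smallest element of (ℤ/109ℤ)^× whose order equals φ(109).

6

φ(109) = 109 − 1 = 108 = 2^2 · 3^3.
g is a primitive root iff g^(108/q) ≢ 1 (mod 109) for each prime q ∈ {2, 3}.
g = 2: 2^54 ≡ 108; 2^36 ≡ 1 — hits 1, so not a primitive root.
g = 3: 3^54 ≡ 1 — hits 1, so not a primitive root.
g = 4: 4^54 ≡ 1 — hits 1, so not a primitive root.
g = 5: 5^54 ≡ 1 — hits 1, so not a primitive root.
g = 6: 6^54 ≡ 108; 6^36 ≡ 63 — none is 1, so 6 is a primitive root.
Hence the least primitive root of 109 is 6.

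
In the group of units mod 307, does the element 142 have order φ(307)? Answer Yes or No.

Yes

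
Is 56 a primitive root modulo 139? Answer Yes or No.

Yes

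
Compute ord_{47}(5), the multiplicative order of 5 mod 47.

46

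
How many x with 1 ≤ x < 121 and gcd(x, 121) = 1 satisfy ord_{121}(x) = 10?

4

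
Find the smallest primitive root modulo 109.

φ(109) = 109 − 1 = 108 = 2^2 · 3^3.
Test candidates g = 2, 3, … against the prime factors q ∈ {2, 3} of φ(109): g is a generator iff g^(108/q) ≢ 1 for every such q.
g = 2: 2^54 ≡ 108; 2^36 ≡ 1 — hits 1, so not a primitive root.
g = 3: 3^54 ≡ 1 — hits 1, so not a primitive root.
g = 4: 4^54 ≡ 1 — hits 1, so not a primitive root.
g = 5: 5^54 ≡ 1 — hits 1, so not a primitive root.
g = 6: 6^54 ≡ 108; 6^36 ≡ 63 — none is 1, so 6 is a primitive root.
So 6 is the smallest generator of (Z/109Z)^×.

6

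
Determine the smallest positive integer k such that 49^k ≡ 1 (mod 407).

The order of 49 must divide φ(407) = φ(11·37) = (11−1)·(37−1) = 10·36 = 360 = 2^3 · 3^2 · 5.
Divisors of 360: 1, 2, 3, 4, 5, 6, 8, 9, 10, 12, 15, 18, 20, 24, 30, 36, 40, 45, 60, 72, 90, 120, 180, 360.
Compute 49^d (mod 407) for the divisors d until we hit 1:
49^1 ≡ 49 (mod 407)
49^2 ≡ 366 (mod 407)
49^3 ≡ 26 (mod 407)
49^4 ≡ 53 (mod 407)
49^5 ≡ 155 (mod 407)
49^6 ≡ 269 (mod 407)
49^8 ≡ 367 (mod 407)
49^9 ≡ 75 (mod 407)
49^10 ≡ 12 (mod 407)
49^12 ≡ 322 (mod 407)
49^15 ≡ 232 (mod 407)
49^18 ≡ 334 (mod 407)
49^20 ≡ 144 (mod 407)
49^24 ≡ 306 (mod 407)
49^30 ≡ 100 (mod 407)
49^36 ≡ 38 (mod 407)
49^40 ≡ 386 (mod 407)
49^45 ≡ 1 (mod 407) ✓
Therefore the multiplicative order of 49 modulo 407 is 45.

45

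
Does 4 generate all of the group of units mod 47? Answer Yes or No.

No

φ(47) = 47 − 1 = 46 = 2 · 23.
It suffices to check that the order of 4 is not a proper divisor of 46: compute 4^(46/q) for q ∈ {2, 23}.
4^23 ≡ 1 (mod 47)  [q = 2: ≡ 1 ✗]
4^2 ≡ 16 (mod 47)  [q = 23: ≢ 1 ✓]
The check at q = 2 fails, so 4 generates a proper subgroup.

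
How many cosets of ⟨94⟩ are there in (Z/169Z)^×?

4

The order of 94 must divide φ(169) = φ(13^2) = 13·(13−1) = 156 = 2^2 · 3 · 13.
Divisors of 156: 1, 2, 3, 4, 6, 12, 13, 26, 39, 52, 78, 156.
Evaluate successive powers at the divisors of 156:
94^1 ≡ 94 (mod 169)
94^2 ≡ 48 (mod 169)
94^3 ≡ 118 (mod 169)
94^4 ≡ 107 (mod 169)
94^6 ≡ 66 (mod 169)
94^12 ≡ 131 (mod 169)
94^13 ≡ 146 (mod 169)
94^26 ≡ 22 (mod 169)
94^39 ≡ 1 (mod 169) ✓
Thus |⟨94⟩| = ord(94) = 39.
The index is φ(169) / ord(94) = 156 / 39 = 4.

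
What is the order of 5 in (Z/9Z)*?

Since 5 ∈ (Z/9Z)^×, its order divides φ(9) = φ(3^2) = 3·(3−1) = 6 = 2 · 3.
Divisors of 6: 1, 2, 3, 6.
Test each divisor d:
5^1 ≡ 5
5^2 ≡ 7
5^3 ≡ 8
5^6 ≡ 1
So ord_9(5) = 6.

6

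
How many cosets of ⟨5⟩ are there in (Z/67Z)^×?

3

The order of 5 must divide φ(67) = 67 − 1 = 66 = 2 · 3 · 11.
Divisors of 66: 1, 2, 3, 6, 11, 22, 33, 66.
Compute 5^d (mod 67) for the divisors d until we hit 1:
5^1 ≡ 5 (mod 67)
5^2 ≡ 25 (mod 67)
5^3 ≡ 58 (mod 67)
5^6 ≡ 14 (mod 67)
5^11 ≡ 66 (mod 67)
5^22 ≡ 1 (mod 67) ✓
So ord_67(5) = 22, hence |⟨5⟩| = 22.
Index = |(Z/67Z)^×| / |⟨5⟩| = 66 / 22 = 3.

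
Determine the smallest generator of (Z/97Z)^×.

φ(97) = 97 − 1 = 96 = 2^5 · 3.
Test candidates g = 2, 3, … against the prime factors q ∈ {2, 3} of φ(97): g is a generator iff g^(96/q) ≢ 1 for every such q.
g = 2: 2^48 ≡ 1 — hits 1, so not a primitive root.
g = 3: 3^48 ≡ 1 — hits 1, so not a primitive root.
g = 4: 4^48 ≡ 1 — hits 1, so not a primitive root.
g = 5: 5^48 ≡ 96; 5^32 ≡ 35 — none is 1, so 5 is a primitive root.
The smallest primitive root modulo 97 is 5.

5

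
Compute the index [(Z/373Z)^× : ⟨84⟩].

6

The order of 84 must divide φ(373) = 373 − 1 = 372 = 2^2 · 3 · 31.
Divisors of 372: 1, 2, 3, 4, 6, 12, 31, 62, 93, 124, 186, 372.
Check 84^d mod 373 for each divisor in increasing order:
84^1 ≡ 84
84^2 ≡ 342
84^3 ≡ 7
84^4 ≡ 215
84^6 ≡ 49
84^12 ≡ 163
84^31 ≡ 372
84^62 ≡ 1
So ord_373(84) = 62, hence |⟨84⟩| = 62.
Index = |(Z/373Z)^×| / |⟨84⟩| = 372 / 62 = 6.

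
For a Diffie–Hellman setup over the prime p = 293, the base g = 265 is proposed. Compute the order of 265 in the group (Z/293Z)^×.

292

ord(265) | φ(293) = 293 − 1 = 292 = 2^2 · 73.
Divisors of 292: 1, 2, 4, 73, 146, 292.
Test each divisor d:
265^1 ≡ 265 (mod 293)
265^2 ≡ 198 (mod 293)
265^4 ≡ 235 (mod 293)
265^73 ≡ 138 (mod 293)
265^146 ≡ 292 (mod 293)
265^292 ≡ 1 (mod 293) ✓
Hence ord(265) = 292.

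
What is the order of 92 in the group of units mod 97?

96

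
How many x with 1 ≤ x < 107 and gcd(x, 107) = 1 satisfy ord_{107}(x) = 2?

1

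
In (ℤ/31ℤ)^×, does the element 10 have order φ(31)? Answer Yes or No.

No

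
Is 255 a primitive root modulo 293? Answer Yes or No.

φ(293) = 293 − 1 = 292 = 2^2 · 73.
It suffices to check that the order of 255 is not a proper divisor of 292: compute 255^(292/q) for q ∈ {2, 73}.
255^146 ≡ 1 (mod 293)  [q = 2: ≡ 1 ✗]
255^4 ≡ 148 (mod 293)  [q = 73: ≢ 1 ✓]
Since 255^146 ≡ 1, the order of 255 divides 146 < 292, so 255 is not a primitive root.

No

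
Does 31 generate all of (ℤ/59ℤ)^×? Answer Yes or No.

Yes

φ(59) = 59 − 1 = 58 = 2 · 29.
Test 31^(58/q) mod 59 for each prime factor q of 58:
31^29 ≡ 58 (mod 59)  [q = 2: ≢ 1 ✓]
31^2 ≡ 17 (mod 59)  [q = 29: ≢ 1 ✓]
All checks pass, so 31 has order 58 and is a primitive root modulo 59.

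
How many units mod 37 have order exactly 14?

φ(37) = 37 − 1 = 36 = 2^2 · 3^2.
(Z/37Z)^× is cyclic (|G| = 36); a cyclic group of order m has exactly φ(d) elements of each order d | m, and none otherwise.
Here 36 is not a multiple of 14, so there are no elements of order 14.

0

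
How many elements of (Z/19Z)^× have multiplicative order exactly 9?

6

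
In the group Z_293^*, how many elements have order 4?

2

φ(293) = 293 − 1 = 292 = 2^2 · 73.
(Z/293Z)^× is cyclic (|G| = 292); a cyclic group of order m has exactly φ(d) elements of each order d | m, and none otherwise.
4 = 2^2 divides 292, and φ(4) = 2.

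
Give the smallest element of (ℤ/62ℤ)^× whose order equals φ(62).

3

φ(62) = φ(2)·φ(31) = 1·30 = 30 = 2 · 3 · 5.
g is a primitive root iff g^(30/q) ≢ 1 (mod 62) for each prime q ∈ {2, 3, 5}.
g = 2: gcd(2, 62) = 2 > 1, not a unit — skip.
g = 3: 3^15 ≡ 61; 3^10 ≡ 25; 3^6 ≡ 47 — none is 1, so 3 is a primitive root.
The smallest primitive root modulo 62 is 3.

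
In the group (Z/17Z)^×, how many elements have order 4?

φ(17) = 17 − 1 = 16 = 2^4.
Since (Z/17Z)^× is cyclic of order 16, the number of elements of order d is φ(d) when d | 16 and 0 otherwise.
4 = 2^2 divides 16, and φ(4) = 2.

2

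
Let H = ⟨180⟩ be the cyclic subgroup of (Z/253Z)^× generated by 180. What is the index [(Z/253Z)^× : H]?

2

By Lagrange's theorem, ord_253(180) divides φ(253) = φ(11·23) = (11−1)·(23−1) = 10·22 = 220 = 2^2 · 5 · 11.
Divisors of 220: 1, 2, 4, 5, 10, 11, 20, 22, 44, 55, 110, 220.
Compute 180^d (mod 253) for the divisors d until we hit 1:
180^1 ≡ 180 (mod 253)
180^2 ≡ 16 (mod 253)
180^4 ≡ 3 (mod 253)
180^5 ≡ 34 (mod 253)
180^10 ≡ 144 (mod 253)
180^11 ≡ 114 (mod 253)
180^20 ≡ 243 (mod 253)
180^22 ≡ 93 (mod 253)
180^44 ≡ 47 (mod 253)
180^55 ≡ 45 (mod 253)
180^110 ≡ 1 (mod 253) ✓
Thus |⟨180⟩| = ord(180) = 110.
[(Z/253Z)^× : ⟨180⟩] = 220/110 = 2.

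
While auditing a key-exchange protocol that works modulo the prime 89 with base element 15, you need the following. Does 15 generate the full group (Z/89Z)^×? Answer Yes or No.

φ(89) = 89 − 1 = 88 = 2^3 · 11.
Test 15^(88/q) mod 89 for each prime factor q of 88:
15^44 ≡ 88 (mod 89)  [q = 2: ≢ 1 ✓]
15^8 ≡ 78 (mod 89)  [q = 11: ≢ 1 ✓]
Every test exponent gives a nontrivial residue, hence 15 generates the full group.

Yes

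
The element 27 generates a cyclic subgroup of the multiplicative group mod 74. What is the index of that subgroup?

6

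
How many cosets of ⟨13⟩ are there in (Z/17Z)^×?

By Lagrange's theorem, ord_17(13) divides φ(17) = 17 − 1 = 16 = 2^4.
Divisors of 16: 1, 2, 4, 8, 16.
Compute 13^d (mod 17) for the divisors d until we hit 1:
13^1 ≡ 13 (mod 17)
13^2 ≡ 16 (mod 17)
13^4 ≡ 1 (mod 17) ✓
The order of 13 is 4, so the subgroup it generates has 4 elements.
[(Z/17Z)^× : ⟨13⟩] = 16/4 = 4.

4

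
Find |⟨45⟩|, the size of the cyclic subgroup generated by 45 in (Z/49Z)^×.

42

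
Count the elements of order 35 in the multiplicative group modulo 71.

24

φ(71) = 71 − 1 = 70 = 2 · 5 · 7.
Since (Z/71Z)^× is cyclic of order 70, the number of elements of order d is φ(d) when d | 70 and 0 otherwise.
35 = 5 · 7 divides 70, and φ(35) = 24.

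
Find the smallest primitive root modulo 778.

3

φ(778) = φ(2)·φ(389) = 1·388 = 388 = 2^2 · 97.
g is a primitive root iff g^(388/q) ≢ 1 (mod 778) for each prime q ∈ {2, 97}.
g = 2: gcd(2, 778) = 2 > 1, not a unit — skip.
g = 3: 3^194 ≡ 777; 3^4 ≡ 81 — none is 1, so 3 is a primitive root.
Hence the least primitive root of 778 is 3.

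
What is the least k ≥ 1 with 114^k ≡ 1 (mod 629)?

144

Since 114 ∈ (Z/629Z)^×, its order divides φ(629) = φ(17·37) = (17−1)·(37−1) = 16·36 = 576 = 2^6 · 3^2.
Divisors of 576: 1, 2, 3, 4, 6, 8, 9, 12, 16, 18, 24, 32, 36, 48, 64, 72, 96, 144, 192, 288, 576.
Check 114^d mod 629 for each divisor in increasing order:
114^1 ≡ 114 (mod 629)
114^2 ≡ 416 (mod 629)
114^3 ≡ 249 (mod 629)
114^4 ≡ 81 (mod 629)
114^6 ≡ 359 (mod 629)
114^8 ≡ 271 (mod 629)
114^9 ≡ 73 (mod 629)
114^12 ≡ 565 (mod 629)
114^16 ≡ 477 (mod 629)
114^18 ≡ 297 (mod 629)
114^24 ≡ 322 (mod 629)
114^32 ≡ 460 (mod 629)
114^36 ≡ 149 (mod 629)
114^48 ≡ 528 (mod 629)
114^64 ≡ 256 (mod 629)
114^72 ≡ 186 (mod 629)
114^96 ≡ 137 (mod 629)
114^144 ≡ 1 (mod 629) ✓
Hence ord(114) = 144.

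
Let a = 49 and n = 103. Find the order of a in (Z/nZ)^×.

51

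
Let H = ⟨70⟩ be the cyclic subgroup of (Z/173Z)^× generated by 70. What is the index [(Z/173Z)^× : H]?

By Lagrange's theorem, ord_173(70) divides φ(173) = 173 − 1 = 172 = 2^2 · 43.
Divisors of 172: 1, 2, 4, 43, 86, 172.
Check 70^d mod 173 for each divisor in increasing order:
70^1 ≡ 70 (mod 173)
70^2 ≡ 56 (mod 173)
70^4 ≡ 22 (mod 173)
70^43 ≡ 93 (mod 173)
70^86 ≡ 172 (mod 173)
70^172 ≡ 1 (mod 173) ✓
So ord_173(70) = 172, hence |⟨70⟩| = 172.
Index = |(Z/173Z)^×| / |⟨70⟩| = 172 / 172 = 1.

1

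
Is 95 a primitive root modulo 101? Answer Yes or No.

φ(101) = 101 − 1 = 100 = 2^2 · 5^2.
95 is a primitive root mod 101 iff 95^(φ(101)/q) ≢ 1 for every prime q | φ(101), i.e. q ∈ {2, 5}.
95^50 ≡ 1 (mod 101)  [q = 2: ≡ 1 ✗]
95^20 ≡ 1 (mod 101)  [q = 5: ≡ 1 ✗]
The check at q = 2 fails, so 95 generates a proper subgroup.

No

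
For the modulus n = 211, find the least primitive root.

φ(211) = 211 − 1 = 210 = 2 · 3 · 5 · 7.
g is a primitive root iff g^(210/q) ≢ 1 (mod 211) for each prime q ∈ {2, 3, 5, 7}.
g = 2: 2^105 ≡ 210; 2^70 ≡ 196; 2^42 ≡ 107; 2^30 ≡ 171 — none is 1, so 2 is a primitive root.
So 2 is the smallest generator of (Z/211Z)^×.

2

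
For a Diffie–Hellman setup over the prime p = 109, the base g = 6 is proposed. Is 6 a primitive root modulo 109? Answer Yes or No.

Yes

φ(109) = 109 − 1 = 108 = 2^2 · 3^3.
Test 6^(108/q) mod 109 for each prime factor q of 108:
6^54 ≡ 108 (mod 109)  [q = 2: ≢ 1 ✓]
6^36 ≡ 63 (mod 109)  [q = 3: ≢ 1 ✓]
All checks pass, so 6 has order 108 and is a primitive root modulo 109.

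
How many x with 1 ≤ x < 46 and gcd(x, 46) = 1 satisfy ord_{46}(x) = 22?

φ(46) = φ(2)·φ(23) = 1·22 = 22 = 2 · 11.
In a cyclic group of order 22, there are φ(d) elements of order d for each divisor d of 22, and zero for non-divisors.
22 = 2 · 11 divides 22, and φ(22) = 10.

10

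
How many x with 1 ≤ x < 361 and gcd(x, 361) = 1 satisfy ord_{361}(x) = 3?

2

φ(361) = φ(19^2) = 19·(19−1) = 342 = 2 · 3^2 · 19.
In a cyclic group of order 342, there are φ(d) elements of order d for each divisor d of 342, and zero for non-divisors.
3 | 342, and φ(3) = 3 − 1 = 2.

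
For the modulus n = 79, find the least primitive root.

φ(79) = 79 − 1 = 78 = 2 · 3 · 13.
g is a primitive root iff g^(78/q) ≢ 1 (mod 79) for each prime q ∈ {2, 3, 13}.
g = 2: 2^39 ≡ 1 — hits 1, so not a primitive root.
g = 3: 3^39 ≡ 78; 3^26 ≡ 23; 3^6 ≡ 18 — none is 1, so 3 is a primitive root.
So 3 is the smallest generator of (Z/79Z)^×.

3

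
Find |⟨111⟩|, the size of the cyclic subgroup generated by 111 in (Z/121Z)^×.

11

ord(111) | φ(121) = φ(11^2) = 11·(11−1) = 110 = 2 · 5 · 11.
Divisors of 110: 1, 2, 5, 10, 11, 22, 55, 110.
Compute 111^d (mod 121) for the divisors d until we hit 1:
111^1 ≡ 111
111^2 ≡ 100
111^5 ≡ 67
111^10 ≡ 12
111^11 ≡ 1
Therefore the multiplicative order of 111 modulo 121 is 11.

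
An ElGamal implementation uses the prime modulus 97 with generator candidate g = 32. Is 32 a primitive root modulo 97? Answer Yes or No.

No

φ(97) = 97 − 1 = 96 = 2^5 · 3.
It suffices to check that the order of 32 is not a proper divisor of 96: compute 32^(96/q) for q ∈ {2, 3}.
32^48 ≡ 1 (mod 97)  [q = 2: ≡ 1 ✗]
32^32 ≡ 61 (mod 97)  [q = 3: ≢ 1 ✓]
The check at q = 2 fails, so 32 generates a proper subgroup.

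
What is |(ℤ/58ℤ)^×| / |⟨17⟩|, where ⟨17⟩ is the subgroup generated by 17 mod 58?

ord(17) | φ(58) = φ(2)·φ(29) = 1·28 = 28 = 2^2 · 7.
Divisors of 28: 1, 2, 4, 7, 14, 28.
Test each divisor d:
17^1 ≡ 17 (mod 58)
17^2 ≡ 57 (mod 58)
17^4 ≡ 1 (mod 58) ✓
So ord_58(17) = 4, hence |⟨17⟩| = 4.
The index is φ(58) / ord(17) = 28 / 4 = 7.

7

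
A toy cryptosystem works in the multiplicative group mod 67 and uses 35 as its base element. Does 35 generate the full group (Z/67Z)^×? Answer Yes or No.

φ(67) = 67 − 1 = 66 = 2 · 3 · 11.
It suffices to check that the order of 35 is not a proper divisor of 66: compute 35^(66/q) for q ∈ {2, 3, 11}.
35^33 ≡ 1 (mod 67)  [q = 2: ≡ 1 ✗]
35^22 ≡ 29 (mod 67)  [q = 3: ≢ 1 ✓]
35^6 ≡ 25 (mod 67)  [q = 11: ≢ 1 ✓]
The check at q = 2 fails, so 35 generates a proper subgroup.

No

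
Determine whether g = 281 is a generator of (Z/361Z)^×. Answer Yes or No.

φ(361) = φ(19^2) = 19·(19−1) = 342 = 2 · 3^2 · 19.
281 is a primitive root mod 361 iff 281^(φ(361)/q) ≢ 1 for every prime q | φ(361), i.e. q ∈ {2, 3, 19}.
281^171 ≡ 360 (mod 361)  [q = 2: ≢ 1 ✓]
281^114 ≡ 68 (mod 361)  [q = 3: ≢ 1 ✓]
281^18 ≡ 96 (mod 361)  [q = 19: ≢ 1 ✓]
Every test exponent gives a nontrivial residue, hence 281 generates the full group.

Yes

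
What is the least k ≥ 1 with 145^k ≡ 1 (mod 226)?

28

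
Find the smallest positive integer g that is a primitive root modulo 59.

φ(59) = 59 − 1 = 58 = 2 · 29.
Test candidates g = 2, 3, … against the prime factors q ∈ {2, 29} of φ(59): g is a generator iff g^(58/q) ≢ 1 for every such q.
g = 2: 2^29 ≡ 58; 2^2 ≡ 4 — none is 1, so 2 is a primitive root.
So 2 is the smallest generator of (Z/59Z)^×.

2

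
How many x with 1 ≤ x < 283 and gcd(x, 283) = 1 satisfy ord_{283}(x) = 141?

φ(283) = 283 − 1 = 282 = 2 · 3 · 47.
Since (Z/283Z)^× is cyclic of order 282, the number of elements of order d is φ(d) when d | 282 and 0 otherwise.
141 = 3 · 47 divides 282, and φ(141) = 92.

92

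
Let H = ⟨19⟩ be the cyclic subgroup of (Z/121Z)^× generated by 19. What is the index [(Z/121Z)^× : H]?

1

Since 19 ∈ (Z/121Z)^×, its order divides φ(121) = φ(11^2) = 11·(11−1) = 110 = 2 · 5 · 11.
Divisors of 110: 1, 2, 5, 10, 11, 22, 55, 110.
Compute 19^d (mod 121) for the divisors d until we hit 1:
19^1 ≡ 19
19^2 ≡ 119
19^5 ≡ 76
19^10 ≡ 89
19^11 ≡ 118
19^22 ≡ 9
19^55 ≡ 120
19^110 ≡ 1
The order of 19 is 110, so the subgroup it generates has 110 elements.
[(Z/121Z)^× : ⟨19⟩] = 110/110 = 1.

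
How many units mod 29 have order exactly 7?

6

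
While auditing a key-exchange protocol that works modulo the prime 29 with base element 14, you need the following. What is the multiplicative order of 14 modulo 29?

28

The order of 14 must divide φ(29) = 29 − 1 = 28 = 2^2 · 7.
Divisors of 28: 1, 2, 4, 7, 14, 28.
Compute 14^d (mod 29) for the divisors d until we hit 1:
14^1 ≡ 14 (mod 29)
14^2 ≡ 22 (mod 29)
14^4 ≡ 20 (mod 29)
14^7 ≡ 12 (mod 29)
14^14 ≡ 28 (mod 29)
14^28 ≡ 1 (mod 29) ✓
Therefore the multiplicative order of 14 modulo 29 is 28.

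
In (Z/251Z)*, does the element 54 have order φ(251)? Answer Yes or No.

Yes

φ(251) = 251 − 1 = 250 = 2 · 5^3.
54 is a primitive root mod 251 iff 54^(φ(251)/q) ≢ 1 for every prime q | φ(251), i.e. q ∈ {2, 5}.
54^125 ≡ 250 (mod 251)  [q = 2: ≢ 1 ✓]
54^50 ≡ 113 (mod 251)  [q = 5: ≢ 1 ✓]
Every test exponent gives a nontrivial residue, hence 54 generates the full group.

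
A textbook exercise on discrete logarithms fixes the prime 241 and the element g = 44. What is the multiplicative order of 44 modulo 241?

By Lagrange's theorem, ord_241(44) divides φ(241) = 241 − 1 = 240 = 2^4 · 3 · 5.
Divisors of 240: 1, 2, 3, 4, 5, 6, 8, 10, 12, 15, 16, 20, 24, 30, 40, 48, 60, 80, 120, 240.
Check 44^d mod 241 for each divisor in increasing order:
44^1 ≡ 44 (mod 241)
44^2 ≡ 8 (mod 241)
44^3 ≡ 111 (mod 241)
44^4 ≡ 64 (mod 241)
44^5 ≡ 165 (mod 241)
44^6 ≡ 30 (mod 241)
44^8 ≡ 240 (mod 241)
44^10 ≡ 233 (mod 241)
44^12 ≡ 177 (mod 241)
44^15 ≡ 126 (mod 241)
44^16 ≡ 1 (mod 241) ✓
Hence ord(44) = 16.

16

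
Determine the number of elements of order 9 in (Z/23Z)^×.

φ(23) = 23 − 1 = 22 = 2 · 11.
Since (Z/23Z)^× is cyclic of order 22, the number of elements of order d is φ(d) when d | 22 and 0 otherwise.
Here 22 is not a multiple of 9, so there are no elements of order 9.

0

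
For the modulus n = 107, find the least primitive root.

2

φ(107) = 107 − 1 = 106 = 2 · 53.
g is a primitive root iff g^(106/q) ≢ 1 (mod 107) for each prime q ∈ {2, 53}.
g = 2: 2^53 ≡ 106; 2^2 ≡ 4 — none is 1, so 2 is a primitive root.
The smallest primitive root modulo 107 is 2.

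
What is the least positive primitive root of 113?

φ(113) = 113 − 1 = 112 = 2^4 · 7.
g is a primitive root iff g^(112/q) ≢ 1 (mod 113) for each prime q ∈ {2, 7}.
g = 2: 2^56 ≡ 1 — hits 1, so not a primitive root.
g = 3: 3^56 ≡ 112; 3^16 ≡ 49 — none is 1, so 3 is a primitive root.
The smallest primitive root modulo 113 is 3.

3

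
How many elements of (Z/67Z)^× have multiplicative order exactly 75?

φ(67) = 67 − 1 = 66 = 2 · 3 · 11.
(Z/67Z)^× is cyclic (|G| = 66); a cyclic group of order m has exactly φ(d) elements of each order d | m, and none otherwise.
Since 75 ∤ 66, the count is 0.

0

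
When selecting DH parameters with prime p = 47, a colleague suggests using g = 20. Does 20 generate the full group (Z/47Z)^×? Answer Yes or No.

φ(47) = 47 − 1 = 46 = 2 · 23.
Test 20^(46/q) mod 47 for each prime factor q of 46:
20^23 ≡ 46 (mod 47)  [q = 2: ≢ 1 ✓]
20^2 ≡ 24 (mod 47)  [q = 23: ≢ 1 ✓]
Every test exponent gives a nontrivial residue, hence 20 generates the full group.

Yes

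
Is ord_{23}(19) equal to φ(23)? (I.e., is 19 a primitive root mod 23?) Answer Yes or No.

φ(23) = 23 − 1 = 22 = 2 · 11.
It suffices to check that the order of 19 is not a proper divisor of 22: compute 19^(22/q) for q ∈ {2, 11}.
19^11 ≡ 22 (mod 23)  [q = 2: ≢ 1 ✓]
19^2 ≡ 16 (mod 23)  [q = 11: ≢ 1 ✓]
Every test exponent gives a nontrivial residue, hence 19 generates the full group.

Yes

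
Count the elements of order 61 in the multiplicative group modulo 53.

φ(53) = 53 − 1 = 52 = 2^2 · 13.
(Z/53Z)^× is cyclic (|G| = 52); a cyclic group of order m has exactly φ(d) elements of each order d | m, and none otherwise.
61 does not divide 52, so no element of (Z/53Z)^× has order 61.

0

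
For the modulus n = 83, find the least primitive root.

2

φ(83) = 83 − 1 = 82 = 2 · 41.
Test candidates g = 2, 3, … against the prime factors q ∈ {2, 41} of φ(83): g is a generator iff g^(82/q) ≢ 1 for every such q.
g = 2: 2^41 ≡ 82; 2^2 ≡ 4 — none is 1, so 2 is a primitive root.
So 2 is the smallest generator of (Z/83Z)^×.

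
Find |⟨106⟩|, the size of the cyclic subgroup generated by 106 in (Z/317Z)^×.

The order of 106 must divide φ(317) = 317 − 1 = 316 = 2^2 · 79.
Divisors of 316: 1, 2, 4, 79, 158, 316.
Evaluate successive powers at the divisors of 316:
106^1 ≡ 106 (mod 317)
106^2 ≡ 141 (mod 317)
106^4 ≡ 227 (mod 317)
106^79 ≡ 114 (mod 317)
106^158 ≡ 316 (mod 317)
106^316 ≡ 1 (mod 317) ✓
Hence ord(106) = 316.

316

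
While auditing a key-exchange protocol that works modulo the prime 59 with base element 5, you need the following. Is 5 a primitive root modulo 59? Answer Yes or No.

No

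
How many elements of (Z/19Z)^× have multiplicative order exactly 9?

6

φ(19) = 19 − 1 = 18 = 2 · 3^2.
(Z/19Z)^× is cyclic (|G| = 18); a cyclic group of order m has exactly φ(d) elements of each order d | m, and none otherwise.
9 = 3^2 divides 18, and φ(9) = 6.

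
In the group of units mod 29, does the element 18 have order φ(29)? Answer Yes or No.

φ(29) = 29 − 1 = 28 = 2^2 · 7.
Test 18^(28/q) mod 29 for each prime factor q of 28:
18^14 ≡ 28 (mod 29)  [q = 2: ≢ 1 ✓]
18^4 ≡ 25 (mod 29)  [q = 7: ≢ 1 ✓]
None equal 1, so ord_29(18) = 28: 18 is a primitive root.

Yes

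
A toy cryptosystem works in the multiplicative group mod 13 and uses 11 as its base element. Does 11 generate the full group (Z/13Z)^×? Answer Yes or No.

Yes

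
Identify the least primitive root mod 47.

5

φ(47) = 47 − 1 = 46 = 2 · 23.
g is a primitive root iff g^(46/q) ≢ 1 (mod 47) for each prime q ∈ {2, 23}.
g = 2: 2^23 ≡ 1 — hits 1, so not a primitive root.
g = 3: 3^23 ≡ 1 — hits 1, so not a primitive root.
g = 4: 4^23 ≡ 1 — hits 1, so not a primitive root.
g = 5: 5^23 ≡ 46; 5^2 ≡ 25 — none is 1, so 5 is a primitive root.
So 5 is the smallest generator of (Z/47Z)^×.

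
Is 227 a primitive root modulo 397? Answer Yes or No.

Yes

φ(397) = 397 − 1 = 396 = 2^2 · 3^2 · 11.
It suffices to check that the order of 227 is not a proper divisor of 396: compute 227^(396/q) for q ∈ {2, 3, 11}.
227^198 ≡ 396 (mod 397)  [q = 2: ≢ 1 ✓]
227^132 ≡ 362 (mod 397)  [q = 3: ≢ 1 ✓]
227^36 ≡ 290 (mod 397)  [q = 11: ≢ 1 ✓]
Every test exponent gives a nontrivial residue, hence 227 generates the full group.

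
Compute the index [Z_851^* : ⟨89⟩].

The order of 89 must divide φ(851) = φ(23·37) = (23−1)·(37−1) = 22·36 = 792 = 2^3 · 3^2 · 11.
Divisors of 792: 1, 2, 3, 4, 6, 8, 9, 11, 12, 18, 22, 24, 33, 36, 44, 66, 72, 88, 99, 132, 198, 264, 396, 792.
Compute 89^d (mod 851) for the divisors d until we hit 1:
89^1 ≡ 89 (mod 851)
89^2 ≡ 262 (mod 851)
89^3 ≡ 341 (mod 851)
89^4 ≡ 564 (mod 851)
89^6 ≡ 545 (mod 851)
89^8 ≡ 673 (mod 851)
89^9 ≡ 327 (mod 851)
89^11 ≡ 574 (mod 851)
89^12 ≡ 26 (mod 851)
89^18 ≡ 554 (mod 851)
89^22 ≡ 139 (mod 851)
89^24 ≡ 676 (mod 851)
89^33 ≡ 643 (mod 851)
89^36 ≡ 556 (mod 851)
89^44 ≡ 599 (mod 851)
89^66 ≡ 714 (mod 851)
89^72 ≡ 223 (mod 851)
89^88 ≡ 530 (mod 851)
89^99 ≡ 413 (mod 851)
89^132 ≡ 47 (mod 851)
89^198 ≡ 369 (mod 851)
89^264 ≡ 507 (mod 851)
89^396 ≡ 1 (mod 851) ✓
Thus |⟨89⟩| = ord(89) = 396.
[(Z/851Z)^× : ⟨89⟩] = 792/396 = 2.

2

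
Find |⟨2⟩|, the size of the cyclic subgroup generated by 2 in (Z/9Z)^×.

6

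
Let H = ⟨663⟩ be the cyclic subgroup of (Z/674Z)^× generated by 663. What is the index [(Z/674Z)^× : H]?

3

Since 663 ∈ (Z/674Z)^×, its order divides φ(674) = φ(2)·φ(337) = 1·336 = 336 = 2^4 · 3 · 7.
Divisors of 336: 1, 2, 3, 4, 6, 7, 8, 12, 14, 16, 21, 24, 28, 42, 48, 56, 84, 112, 168, 336.
Test each divisor d:
663^1 ≡ 663 (mod 674)
663^2 ≡ 121 (mod 674)
663^3 ≡ 17 (mod 674)
663^4 ≡ 487 (mod 674)
663^6 ≡ 289 (mod 674)
663^7 ≡ 191 (mod 674)
663^8 ≡ 595 (mod 674)
663^12 ≡ 619 (mod 674)
663^14 ≡ 85 (mod 674)
663^16 ≡ 175 (mod 674)
663^21 ≡ 59 (mod 674)
663^24 ≡ 329 (mod 674)
663^28 ≡ 485 (mod 674)
663^42 ≡ 111 (mod 674)
663^48 ≡ 401 (mod 674)
663^56 ≡ 673 (mod 674)
663^84 ≡ 189 (mod 674)
663^112 ≡ 1 (mod 674) ✓
The order of 663 is 112, so the subgroup it generates has 112 elements.
Index = |(Z/674Z)^×| / |⟨663⟩| = 336 / 112 = 3.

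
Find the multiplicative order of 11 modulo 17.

By Lagrange's theorem, ord_17(11) divides φ(17) = 17 − 1 = 16 = 2^4.
Divisors of 16: 1, 2, 4, 8, 16.
Test each divisor d:
11^1 ≡ 11 (mod 17)
11^2 ≡ 2 (mod 17)
11^4 ≡ 4 (mod 17)
11^8 ≡ 16 (mod 17)
11^16 ≡ 1 (mod 17) ✓
The smallest such exponent is 16, so the order of 11 is 16.

16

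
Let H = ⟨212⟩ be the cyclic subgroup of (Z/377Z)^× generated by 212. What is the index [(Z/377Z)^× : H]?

8

The order of 212 must divide φ(377) = φ(13·29) = (13−1)·(29−1) = 12·28 = 336 = 2^4 · 3 · 7.
Divisors of 336: 1, 2, 3, 4, 6, 7, 8, 12, 14, 16, 21, 24, 28, 42, 48, 56, 84, 112, 168, 336.
Test each divisor d:
212^1 ≡ 212 (mod 377)
212^2 ≡ 81 (mod 377)
212^3 ≡ 207 (mod 377)
212^4 ≡ 152 (mod 377)
212^6 ≡ 248 (mod 377)
212^7 ≡ 173 (mod 377)
212^8 ≡ 107 (mod 377)
212^12 ≡ 53 (mod 377)
212^14 ≡ 146 (mod 377)
212^16 ≡ 139 (mod 377)
212^21 ≡ 376 (mod 377)
212^24 ≡ 170 (mod 377)
212^28 ≡ 204 (mod 377)
212^42 ≡ 1 (mod 377) ✓
So ord_377(212) = 42, hence |⟨212⟩| = 42.
The index is φ(377) / ord(212) = 336 / 42 = 8.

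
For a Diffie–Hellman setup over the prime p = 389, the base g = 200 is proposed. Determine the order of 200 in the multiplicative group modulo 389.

By Lagrange's theorem, ord_389(200) divides φ(389) = 389 − 1 = 388 = 2^2 · 97.
Divisors of 388: 1, 2, 4, 97, 194, 388.
Check 200^d mod 389 for each divisor in increasing order:
200^1 ≡ 200 (mod 389)
200^2 ≡ 322 (mod 389)
200^4 ≡ 210 (mod 389)
200^97 ≡ 274 (mod 389)
200^194 ≡ 388 (mod 389)
200^388 ≡ 1 (mod 389) ✓
Therefore the multiplicative order of 200 modulo 389 is 388.

388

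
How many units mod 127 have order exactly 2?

1

φ(127) = 127 − 1 = 126 = 2 · 3^2 · 7.
In a cyclic group of order 126, there are φ(d) elements of order d for each divisor d of 126, and zero for non-divisors.
2 | 126, and φ(2) = 2 − 1 = 1.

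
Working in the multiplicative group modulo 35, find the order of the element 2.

12

The order of 2 must divide φ(35) = φ(5·7) = (5−1)·(7−1) = 4·6 = 24 = 2^3 · 3.
Divisors of 24: 1, 2, 3, 4, 6, 8, 12, 24.
Evaluate successive powers at the divisors of 24:
2^1 ≡ 2 (mod 35)
2^2 ≡ 4 (mod 35)
2^3 ≡ 8 (mod 35)
2^4 ≡ 16 (mod 35)
2^6 ≡ 29 (mod 35)
2^8 ≡ 11 (mod 35)
2^12 ≡ 1 (mod 35) ✓
The smallest such exponent is 12, so the order of 2 is 12.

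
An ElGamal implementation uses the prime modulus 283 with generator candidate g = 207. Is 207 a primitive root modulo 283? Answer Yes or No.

No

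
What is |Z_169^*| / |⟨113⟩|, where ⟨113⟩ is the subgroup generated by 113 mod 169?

4

Since 113 ∈ (Z/169Z)^×, its order divides φ(169) = φ(13^2) = 13·(13−1) = 156 = 2^2 · 3 · 13.
Divisors of 156: 1, 2, 3, 4, 6, 12, 13, 26, 39, 52, 78, 156.
Check 113^d mod 169 for each divisor in increasing order:
113^1 ≡ 113
113^2 ≡ 94
113^3 ≡ 144
113^4 ≡ 48
113^6 ≡ 118
113^12 ≡ 66
113^13 ≡ 22
113^26 ≡ 146
113^39 ≡ 1
The order of 113 is 39, so the subgroup it generates has 39 elements.
Index = |(Z/169Z)^×| / |⟨113⟩| = 156 / 39 = 4.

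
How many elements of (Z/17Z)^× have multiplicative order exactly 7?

φ(17) = 17 − 1 = 16 = 2^4.
(Z/17Z)^× is cyclic (|G| = 16); a cyclic group of order m has exactly φ(d) elements of each order d | m, and none otherwise.
Here 16 is not a multiple of 7, so there are no elements of order 7.

0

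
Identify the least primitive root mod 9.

φ(9) = φ(3^2) = 3·(3−1) = 6 = 2 · 3.
g is a primitive root iff g^(6/q) ≢ 1 (mod 9) for each prime q ∈ {2, 3}.
g = 2: 2^3 ≡ 8; 2^2 ≡ 4 — none is 1, so 2 is a primitive root.
Hence the least primitive root of 9 is 2.

2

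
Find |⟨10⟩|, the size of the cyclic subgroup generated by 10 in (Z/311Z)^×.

By Lagrange's theorem, ord_311(10) divides φ(311) = 311 − 1 = 310 = 2 · 5 · 31.
Divisors of 310: 1, 2, 5, 10, 31, 62, 155, 310.
Check 10^d mod 311 for each divisor in increasing order:
10^1 ≡ 10 (mod 311)
10^2 ≡ 100 (mod 311)
10^5 ≡ 169 (mod 311)
10^10 ≡ 260 (mod 311)
10^31 ≡ 216 (mod 311)
10^62 ≡ 6 (mod 311)
10^155 ≡ 1 (mod 311) ✓
Hence ord(10) = 155.

155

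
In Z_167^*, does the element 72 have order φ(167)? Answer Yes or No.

φ(167) = 167 − 1 = 166 = 2 · 83.
It suffices to check that the order of 72 is not a proper divisor of 166: compute 72^(166/q) for q ∈ {2, 83}.
72^83 ≡ 1 (mod 167)  [q = 2: ≡ 1 ✗]
72^2 ≡ 7 (mod 167)  [q = 83: ≢ 1 ✓]
72^83 ≡ 1 shows ord(72) | 83, strictly less than φ(167); not a primitive root.

No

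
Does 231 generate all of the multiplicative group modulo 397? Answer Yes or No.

φ(397) = 397 − 1 = 396 = 2^2 · 3^2 · 11.
Test 231^(396/q) mod 397 for each prime factor q of 396:
231^198 ≡ 396 (mod 397)  [q = 2: ≢ 1 ✓]
231^132 ≡ 1 (mod 397)  [q = 3: ≡ 1 ✗]
231^36 ≡ 333 (mod 397)  [q = 11: ≢ 1 ✓]
The check at q = 3 fails, so 231 generates a proper subgroup.

No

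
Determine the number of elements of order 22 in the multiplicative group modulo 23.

10

φ(23) = 23 − 1 = 22 = 2 · 11.
(Z/23Z)^× is cyclic (|G| = 22); a cyclic group of order m has exactly φ(d) elements of each order d | m, and none otherwise.
22 = 2 · 11 divides 22, and φ(22) = 10.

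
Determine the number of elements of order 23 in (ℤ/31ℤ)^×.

0

φ(31) = 31 − 1 = 30 = 2 · 3 · 5.
Since (Z/31Z)^× is cyclic of order 30, the number of elements of order d is φ(d) when d | 30 and 0 otherwise.
Since 23 ∤ 30, the count is 0.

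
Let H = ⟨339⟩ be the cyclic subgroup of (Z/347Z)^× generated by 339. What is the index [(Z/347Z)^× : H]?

2

ord(339) | φ(347) = 347 − 1 = 346 = 2 · 173.
Divisors of 346: 1, 2, 173, 346.
Check 339^d mod 347 for each divisor in increasing order:
339^1 ≡ 339 (mod 347)
339^2 ≡ 64 (mod 347)
339^173 ≡ 1 (mod 347) ✓
The order of 339 is 173, so the subgroup it generates has 173 elements.
[(Z/347Z)^× : ⟨339⟩] = 346/173 = 2.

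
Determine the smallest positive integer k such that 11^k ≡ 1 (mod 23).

Since 11 ∈ (Z/23Z)^×, its order divides φ(23) = 23 − 1 = 22 = 2 · 11.
Divisors of 22: 1, 2, 11, 22.
Compute 11^d (mod 23) for the divisors d until we hit 1:
11^1 ≡ 11 (mod 23)
11^2 ≡ 6 (mod 23)
11^11 ≡ 22 (mod 23)
11^22 ≡ 1 (mod 23) ✓
Hence ord(11) = 22.

22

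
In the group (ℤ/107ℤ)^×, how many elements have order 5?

φ(107) = 107 − 1 = 106 = 2 · 53.
(Z/107Z)^× is cyclic (|G| = 106); a cyclic group of order m has exactly φ(d) elements of each order d | m, and none otherwise.
Here 106 is not a multiple of 5, so there are no elements of order 5.

0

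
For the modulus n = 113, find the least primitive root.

3

φ(113) = 113 − 1 = 112 = 2^4 · 7.
g is a primitive root iff g^(112/q) ≢ 1 (mod 113) for each prime q ∈ {2, 7}.
g = 2: 2^56 ≡ 1 — hits 1, so not a primitive root.
g = 3: 3^56 ≡ 112; 3^16 ≡ 49 — none is 1, so 3 is a primitive root.
Hence the least primitive root of 113 is 3.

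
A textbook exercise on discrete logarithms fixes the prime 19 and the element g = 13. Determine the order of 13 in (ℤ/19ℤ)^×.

18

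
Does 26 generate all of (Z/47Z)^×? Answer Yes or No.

φ(47) = 47 − 1 = 46 = 2 · 23.
26 is a primitive root mod 47 iff 26^(φ(47)/q) ≢ 1 for every prime q | φ(47), i.e. q ∈ {2, 23}.
26^23 ≡ 46 (mod 47)  [q = 2: ≢ 1 ✓]
26^2 ≡ 18 (mod 47)  [q = 23: ≢ 1 ✓]
None equal 1, so ord_47(26) = 46: 26 is a primitive root.

Yes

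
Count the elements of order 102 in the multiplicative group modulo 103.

32

φ(103) = 103 − 1 = 102 = 2 · 3 · 17.
(Z/103Z)^× is cyclic (|G| = 102); a cyclic group of order m has exactly φ(d) elements of each order d | m, and none otherwise.
102 = 2 · 3 · 17 divides 102, and φ(102) = 32.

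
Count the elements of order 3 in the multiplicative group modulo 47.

0

φ(47) = 47 − 1 = 46 = 2 · 23.
In a cyclic group of order 46, there are φ(d) elements of order d for each divisor d of 46, and zero for non-divisors.
3 does not divide 46, so no element of (Z/47Z)^× has order 3.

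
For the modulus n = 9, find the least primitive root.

2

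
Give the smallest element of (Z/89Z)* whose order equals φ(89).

φ(89) = 89 − 1 = 88 = 2^3 · 11.
g is a primitive root iff g^(88/q) ≢ 1 (mod 89) for each prime q ∈ {2, 11}.
g = 2: 2^44 ≡ 1 — hits 1, so not a primitive root.
g = 3: 3^44 ≡ 88; 3^8 ≡ 64 — none is 1, so 3 is a primitive root.
So 3 is the smallest generator of (Z/89Z)^×.

3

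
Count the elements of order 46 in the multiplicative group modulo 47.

φ(47) = 47 − 1 = 46 = 2 · 23.
Since (Z/47Z)^× is cyclic of order 46, the number of elements of order d is φ(d) when d | 46 and 0 otherwise.
46 = 2 · 23 divides 46, and φ(46) = 22.

22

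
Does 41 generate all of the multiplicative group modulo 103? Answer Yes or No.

φ(103) = 103 − 1 = 102 = 2 · 3 · 17.
An element g generates (Z/103Z)^× iff g^(102/q) ≢ 1 (mod 103) for each prime q ∈ {2, 3, 17}.
41^51 ≡ 1 (mod 103)  [q = 2: ≡ 1 ✗]
41^34 ≡ 46 (mod 103)  [q = 3: ≢ 1 ✓]
41^6 ≡ 93 (mod 103)  [q = 17: ≢ 1 ✓]
41^51 ≡ 1 shows ord(41) | 51, strictly less than φ(103); not a primitive root.

No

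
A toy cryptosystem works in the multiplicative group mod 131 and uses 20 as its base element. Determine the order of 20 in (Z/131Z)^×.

65

ord(20) | φ(131) = 131 − 1 = 130 = 2 · 5 · 13.
Divisors of 130: 1, 2, 5, 10, 13, 26, 65, 130.
Test each divisor d:
20^1 ≡ 20 (mod 131)
20^2 ≡ 7 (mod 131)
20^5 ≡ 63 (mod 131)
20^10 ≡ 39 (mod 131)
20^13 ≡ 89 (mod 131)
20^26 ≡ 61 (mod 131)
20^65 ≡ 1 (mod 131) ✓
So ord_131(20) = 65.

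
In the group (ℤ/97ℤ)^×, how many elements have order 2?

1

φ(97) = 97 − 1 = 96 = 2^5 · 3.
Since (Z/97Z)^× is cyclic of order 96, the number of elements of order d is φ(d) when d | 96 and 0 otherwise.
2 | 96, and φ(2) = 2 − 1 = 1.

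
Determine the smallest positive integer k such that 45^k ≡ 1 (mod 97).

ord(45) | φ(97) = 97 − 1 = 96 = 2^5 · 3.
Divisors of 96: 1, 2, 3, 4, 6, 8, 12, 16, 24, 32, 48, 96.
Compute 45^d (mod 97) for the divisors d until we hit 1:
45^1 ≡ 45
45^2 ≡ 85
45^3 ≡ 42
45^4 ≡ 47
45^6 ≡ 18
45^8 ≡ 75
45^12 ≡ 33
45^16 ≡ 96
45^24 ≡ 22
45^32 ≡ 1
So ord_97(45) = 32.

32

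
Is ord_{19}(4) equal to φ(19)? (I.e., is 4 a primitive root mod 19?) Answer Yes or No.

No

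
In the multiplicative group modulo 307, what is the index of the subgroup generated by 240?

Since 240 ∈ (Z/307Z)^×, its order divides φ(307) = 307 − 1 = 306 = 2 · 3^2 · 17.
Divisors of 306: 1, 2, 3, 6, 9, 17, 18, 34, 51, 102, 153, 306.
Evaluate successive powers at the divisors of 306:
240^1 ≡ 240 (mod 307)
240^2 ≡ 191 (mod 307)
240^3 ≡ 97 (mod 307)
240^6 ≡ 199 (mod 307)
240^9 ≡ 269 (mod 307)
240^17 ≡ 93 (mod 307)
240^18 ≡ 216 (mod 307)
240^34 ≡ 53 (mod 307)
240^51 ≡ 17 (mod 307)
240^102 ≡ 289 (mod 307)
240^153 ≡ 1 (mod 307) ✓
The order of 240 is 153, so the subgroup it generates has 153 elements.
The index is φ(307) / ord(240) = 306 / 153 = 2.

2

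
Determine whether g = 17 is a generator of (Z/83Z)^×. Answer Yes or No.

φ(83) = 83 − 1 = 82 = 2 · 41.
It suffices to check that the order of 17 is not a proper divisor of 82: compute 17^(82/q) for q ∈ {2, 41}.
17^41 ≡ 1 (mod 83)  [q = 2: ≡ 1 ✗]
17^2 ≡ 40 (mod 83)  [q = 41: ≢ 1 ✓]
Since 17^41 ≡ 1, the order of 17 divides 41 < 82, so 17 is not a primitive root.

No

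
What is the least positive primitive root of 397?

φ(397) = 397 − 1 = 396 = 2^2 · 3^2 · 11.
Test candidates g = 2, 3, … against the prime factors q ∈ {2, 3, 11} of φ(397): g is a generator iff g^(396/q) ≢ 1 for every such q.
g = 2: 2^198 ≡ 396; 2^132 ≡ 1 — hits 1, so not a primitive root.
g = 3: 3^198 ≡ 1 — hits 1, so not a primitive root.
g = 4: 4^198 ≡ 1 — hits 1, so not a primitive root.
g = 5: 5^198 ≡ 396; 5^132 ≡ 362; 5^36 ≡ 290 — none is 1, so 5 is a primitive root.
The smallest primitive root modulo 397 is 5.

5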